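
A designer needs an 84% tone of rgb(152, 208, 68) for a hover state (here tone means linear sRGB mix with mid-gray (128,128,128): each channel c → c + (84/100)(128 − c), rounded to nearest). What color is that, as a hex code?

An 84% tone moves each channel 84% toward 128:
  R: 152 − 20.16 = 131.84 → 132
  G: 208 + 0.84×(128−208) = 208 − 67.2 = 140.8 → 141
  B: 68 + 0.84×(128−68) = 68 + 50.4 = 118.4 → 118
rgb(132, 141, 118) = #848d76.

#848d76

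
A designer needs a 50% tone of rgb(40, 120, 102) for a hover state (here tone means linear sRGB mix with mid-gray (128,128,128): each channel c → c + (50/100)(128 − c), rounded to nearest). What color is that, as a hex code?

Lerp each channel 50% toward 128:
  R: 40 + 0.5×(128−40) = 40 + 44 = 84 → 84
  G: 120 + 4 = 124 → 124
  B: 102 + 0.5×(128−102) = 102 + 13 = 115 → 115
rgb(84, 124, 115) = #547C73.

#547C73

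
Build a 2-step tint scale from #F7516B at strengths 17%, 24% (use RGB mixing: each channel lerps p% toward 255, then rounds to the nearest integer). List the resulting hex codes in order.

#F86F84, #F97B8F

#F7516B is rgb(247, 81, 107).
17%: (247 + 1.36 = 248.36→248, 81 + 29.58 = 110.58→111, 107 + 25.16 = 132.16→132) → #F86F84
24%: (247 + 1.92 = 248.92→249, 81 + 41.76 = 122.76→123, 107 + 35.52 = 142.52→143) → #F97B8F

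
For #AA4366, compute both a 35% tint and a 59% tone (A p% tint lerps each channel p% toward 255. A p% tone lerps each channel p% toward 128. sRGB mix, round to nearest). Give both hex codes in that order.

#C8859C, #916775

#AA4366 is rgb(170, 67, 102).
35% tint:
  R: 170 + 0.35×(255−170) = 170 + 29.75 = 199.75 → 200
  G: 67 + 0.35×(255−67) = 67 + 65.8 = 132.8 → 133
  B: 102 + 53.55 = 155.55 → 156
  → #C8859C
59% tone:
  R: 170 − 24.78 = 145.22 → 145
  G: 67 + 35.99 = 102.99 → 103
  B: 102 + 0.59×(128−102) = 102 + 15.34 = 117.34 → 117
  → #916775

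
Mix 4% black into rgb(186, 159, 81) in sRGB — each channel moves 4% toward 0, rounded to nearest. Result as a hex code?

#B3994E

Lerp each channel 4% toward 0:
  R: 186 + 0.04×(0−186) = 186 − 7.44 = 178.56 → 179
  G: 159 + 0.04×(0−159) = 159 − 6.36 = 152.64 → 153
  B: 81 − 3.24 = 77.76 → 78
rgb(179, 153, 78) = #B3994E.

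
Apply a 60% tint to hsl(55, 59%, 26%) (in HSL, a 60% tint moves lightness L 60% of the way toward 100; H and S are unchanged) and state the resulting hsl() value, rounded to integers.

hsl(55, 59%, 70%)

L moves 60% from 26 toward 100: 26 + 44.4 = 70.4 → 70.
H and S are unchanged.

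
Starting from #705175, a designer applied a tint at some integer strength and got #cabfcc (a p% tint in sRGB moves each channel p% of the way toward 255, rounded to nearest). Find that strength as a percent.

63%

#705175 is rgb(112, 81, 117); #cabfcc is rgb(202, 191, 204).
On the G channel (widest range): 191 ≈ 81 + (p/100)(255 − 81), so p ≈ 100×(191 − 81)/(255 − 81) = 11000/174 = 63.22.
p = 63 reproduces all three channels after rounding.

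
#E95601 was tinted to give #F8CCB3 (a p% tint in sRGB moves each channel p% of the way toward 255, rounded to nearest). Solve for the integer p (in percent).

70%

#E95601 is rgb(233, 86, 1); #F8CCB3 is rgb(248, 204, 179).
On the B channel (widest range): 179 ≈ 1 + (p/100)(255 − 1), so p ≈ 100×(179 − 1)/(255 − 1) = 17800/254 = 70.08.
p = 70 reproduces all three channels after rounding.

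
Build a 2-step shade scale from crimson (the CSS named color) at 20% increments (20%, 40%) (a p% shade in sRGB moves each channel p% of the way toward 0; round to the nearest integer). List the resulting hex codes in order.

CSS crimson is rgb(220, 20, 60).
20%: (220 − 44 = 176→176, 20 − 4 = 16→16, 60 − 12 = 48→48) → #B01030
40%: (220 − 88 = 132→132, 20 − 8 = 12→12, 60 − 24 = 36→36) → #840C24

#B01030, #840C24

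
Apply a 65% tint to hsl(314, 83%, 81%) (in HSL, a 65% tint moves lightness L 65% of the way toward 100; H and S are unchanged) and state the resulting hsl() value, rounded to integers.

hsl(314, 83%, 93%)

L moves 65% from 81 toward 100: 81 + 12.35 = 93.35 → 93.
H and S are unchanged.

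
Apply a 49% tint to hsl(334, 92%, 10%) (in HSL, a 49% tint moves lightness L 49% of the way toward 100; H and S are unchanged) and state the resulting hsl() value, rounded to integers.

hsl(334, 92%, 54%)

L moves 49% from 10 toward 100: 10 + 44.1 = 54.1 → 54.
H and S are unchanged.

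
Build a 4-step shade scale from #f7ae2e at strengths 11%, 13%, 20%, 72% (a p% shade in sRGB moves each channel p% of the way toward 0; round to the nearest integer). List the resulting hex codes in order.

#dc9b29, #d79728, #c68b25, #45310d

#f7ae2e is rgb(247, 174, 46).
11%: (247 − 27.17 = 219.83→220, 174 − 19.14 = 154.86→155, 46 − 5.06 = 40.94→41) → #dc9b29
13%: (247 − 32.11 = 214.89→215, 174 − 22.62 = 151.38→151, 46 − 5.98 = 40.02→40) → #d79728
20%: (247 − 49.4 = 197.6→198, 174 − 34.8 = 139.2→139, 46 − 9.2 = 36.8→37) → #c68b25
72%: (247 − 177.84 = 69.16→69, 174 − 125.28 = 48.72→49, 46 − 33.12 = 12.88→13) → #45310d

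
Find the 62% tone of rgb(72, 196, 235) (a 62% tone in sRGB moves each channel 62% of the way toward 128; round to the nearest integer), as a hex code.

#6B9AA9

Lerp each channel 62% toward 128:
  R: 72 + 34.72 = 106.72 → 107
  G: 196 − 42.16 = 153.84 → 154
  B: 235 − 66.34 = 168.66 → 169
rgb(107, 154, 169) = #6B9AA9.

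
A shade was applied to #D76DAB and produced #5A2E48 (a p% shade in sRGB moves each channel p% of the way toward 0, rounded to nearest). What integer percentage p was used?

58%

#D76DAB is rgb(215, 109, 171); #5A2E48 is rgb(90, 46, 72).
On the R channel (widest range): 90 ≈ 215 + (p/100)(0 − 215), so p ≈ 100×(90 − 215)/(0 − 215) = -12500/-215 = 58.14.
p = 58 reproduces all three channels after rounding.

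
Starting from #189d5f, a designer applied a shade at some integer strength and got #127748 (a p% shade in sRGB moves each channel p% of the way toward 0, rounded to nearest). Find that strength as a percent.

24%

#189d5f is rgb(24, 157, 95); #127748 is rgb(18, 119, 72).
On the G channel (widest range): 119 ≈ 157 + (p/100)(0 − 157), so p ≈ 100×(119 − 157)/(0 − 157) = -3800/-157 = 24.20.
p = 24 reproduces all three channels after rounding.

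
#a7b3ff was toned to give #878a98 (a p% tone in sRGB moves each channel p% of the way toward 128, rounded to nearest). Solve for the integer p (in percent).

#a7b3ff is rgb(167, 179, 255); #878a98 is rgb(135, 138, 152).
On the B channel (widest range): 152 ≈ 255 + (p/100)(128 − 255), so p ≈ 100×(152 − 255)/(128 − 255) = -10300/-127 = 81.10.
p = 81 reproduces all three channels after rounding.

81%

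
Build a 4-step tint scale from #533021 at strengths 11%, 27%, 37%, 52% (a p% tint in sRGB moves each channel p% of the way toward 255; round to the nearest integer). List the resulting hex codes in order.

#664739, #81685D, #937D73, #AC9C94

#533021 is rgb(83, 48, 33).
11%: (83 + 18.92 = 101.92→102, 48 + 22.77 = 70.77→71, 33 + 24.42 = 57.42→57) → #664739
27%: (83 + 46.44 = 129.44→129, 48 + 55.89 = 103.89→104, 33 + 59.94 = 92.94→93) → #81685D
37%: (83 + 63.64 = 146.64→147, 48 + 76.59 = 124.59→125, 33 + 82.14 = 115.14→115) → #937D73
52%: (83 + 89.44 = 172.44→172, 48 + 107.64 = 155.64→156, 33 + 115.44 = 148.44→148) → #AC9C94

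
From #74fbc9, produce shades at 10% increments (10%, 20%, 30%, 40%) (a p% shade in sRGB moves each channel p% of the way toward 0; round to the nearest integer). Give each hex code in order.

#68e2b5, #5dc9a1, #51b08d, #469779

#74fbc9 is rgb(116, 251, 201).
10%: (116 − 11.6 = 104.4→104, 251 − 25.1 = 225.9→226, 201 − 20.1 = 180.9→181) → #68e2b5
20%: (116 − 23.2 = 92.8→93, 251 − 50.2 = 200.8→201, 201 − 40.2 = 160.8→161) → #5dc9a1
30%: (116 − 34.8 = 81.2→81, 251 − 75.3 = 175.7→176, 201 − 60.3 = 140.7→141) → #51b08d
40%: (116 − 46.4 = 69.6→70, 251 − 100.4 = 150.6→151, 201 − 80.4 = 120.6→121) → #469779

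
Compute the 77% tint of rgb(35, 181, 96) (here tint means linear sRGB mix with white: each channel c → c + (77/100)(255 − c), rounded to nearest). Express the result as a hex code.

#cceeda

Per channel, c → c + 0.77(255 − c):
  R: 35 + 169.4 = 204.4 → 204
  G: 181 + 0.77×(255−181) = 181 + 56.98 = 237.98 → 238
  B: 96 + 0.77×(255−96) = 96 + 122.43 = 218.43 → 218
rgb(204, 238, 218) = #cceeda.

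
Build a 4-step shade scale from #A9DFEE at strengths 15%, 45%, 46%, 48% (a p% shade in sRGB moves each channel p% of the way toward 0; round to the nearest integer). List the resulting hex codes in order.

#90BECA, #5D7B83, #5B7881, #58747C

#A9DFEE is rgb(169, 223, 238).
15%: (169 − 25.35 = 143.65→144, 223 − 33.45 = 189.55→190, 238 − 35.7 = 202.3→202) → #90BECA
45%: (169 − 76.05 = 92.95→93, 223 − 100.35 = 122.65→123, 238 − 107.1 = 130.9→131) → #5D7B83
46%: (169 − 77.74 = 91.26→91, 223 − 102.58 = 120.42→120, 238 − 109.48 = 128.52→129) → #5B7881
48%: (169 − 81.12 = 87.88→88, 223 − 107.04 = 115.96→116, 238 − 114.24 = 123.76→124) → #58747C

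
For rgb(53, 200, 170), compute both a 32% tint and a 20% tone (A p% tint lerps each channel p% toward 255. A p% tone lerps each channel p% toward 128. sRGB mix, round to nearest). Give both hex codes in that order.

32% tint:
  R: 53 + 0.32×(255−53) = 53 + 64.64 = 117.64 → 118
  G: 200 + 0.32×(255−200) = 200 + 17.6 = 217.6 → 218
  B: 170 + 27.2 = 197.2 → 197
  → #76dac5
20% tone:
  R: 53 + 0.2×(128−53) = 53 + 15 = 68 → 68
  G: 200 + 0.2×(128−200) = 200 − 14.4 = 185.6 → 186
  B: 170 + 0.2×(128−170) = 170 − 8.4 = 161.6 → 162
  → #44baa2

#76dac5, #44baa2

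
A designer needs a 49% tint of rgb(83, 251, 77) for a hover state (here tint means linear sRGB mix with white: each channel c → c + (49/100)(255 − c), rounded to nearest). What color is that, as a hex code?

#A7FDA4

A 49% tint moves each channel 49% toward 255:
  R: 83 + 84.28 = 167.28 → 167
  G: 251 + 0.49×(255−251) = 251 + 1.96 = 252.96 → 253
  B: 77 + 0.49×(255−77) = 77 + 87.22 = 164.22 → 164
rgb(167, 253, 164) = #A7FDA4.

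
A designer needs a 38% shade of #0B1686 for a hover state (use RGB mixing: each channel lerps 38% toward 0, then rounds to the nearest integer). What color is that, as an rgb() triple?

rgb(7, 14, 83)

#0B1686 is rgb(11, 22, 134).
A 38% shade moves each channel 38% toward 0:
  R: 11 + 0.38×(0−11) = 11 − 4.18 = 6.82 → 7
  G: 22 + 0.38×(0−22) = 22 − 8.36 = 13.64 → 14
  B: 134 − 50.92 = 83.08 → 83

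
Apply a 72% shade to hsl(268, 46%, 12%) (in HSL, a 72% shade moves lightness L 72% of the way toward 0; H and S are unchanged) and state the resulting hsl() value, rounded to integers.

L moves 72% from 12 toward 0: 12 − 8.64 = 3.36 → 3.
H and S are unchanged.

hsl(268, 46%, 3%)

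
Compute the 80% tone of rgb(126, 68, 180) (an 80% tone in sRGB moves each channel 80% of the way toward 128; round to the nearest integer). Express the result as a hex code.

Per channel, c → c + 0.8(128 − c):
  R: 126 + 0.8×(128−126) = 126 + 1.6 = 127.6 → 128
  G: 68 + 0.8×(128−68) = 68 + 48 = 116 → 116
  B: 180 − 41.6 = 138.4 → 138
rgb(128, 116, 138) = #80748a.

#80748a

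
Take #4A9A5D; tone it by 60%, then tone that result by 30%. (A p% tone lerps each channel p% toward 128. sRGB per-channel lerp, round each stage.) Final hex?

#4A9A5D is rgb(74, 154, 93).
Lerp each channel 60% toward 128:
  R: 74 + 32.4 = 106.4 → 106
  G: 154 + 0.6×(128−154) = 154 − 15.6 = 138.4 → 138
  B: 93 + 21 = 114 → 114
After the tone: rgb(106, 138, 114) = #6A8A72.
A 30% tone moves each channel 30% toward 128:
  R: 106 + 6.6 = 112.6 → 113
  G: 138 + 0.3×(128−138) = 138 − 3 = 135 → 135
  B: 114 + 0.3×(128−114) = 114 + 4.2 = 118.2 → 118
rgb(113, 135, 118) = #718776.

#718776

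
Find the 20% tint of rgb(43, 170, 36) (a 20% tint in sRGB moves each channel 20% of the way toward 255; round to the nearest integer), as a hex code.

Lerp each channel 20% toward 255:
  R: 43 + 42.4 = 85.4 → 85
  G: 170 + 17 = 187 → 187
  B: 36 + 0.2×(255−36) = 36 + 43.8 = 79.8 → 80
rgb(85, 187, 80) = #55bb50.

#55bb50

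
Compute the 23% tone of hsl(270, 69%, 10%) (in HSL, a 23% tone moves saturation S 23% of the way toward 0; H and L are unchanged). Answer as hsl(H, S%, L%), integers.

S moves 23% from 69 toward 0: 69 − 15.87 = 53.13 → 53.
H and L are unchanged.

hsl(270, 53%, 10%)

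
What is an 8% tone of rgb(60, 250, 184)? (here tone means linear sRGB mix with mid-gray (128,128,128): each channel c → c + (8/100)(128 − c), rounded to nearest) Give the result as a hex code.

#41f0b4

Lerp each channel 8% toward 128:
  R: 60 + 0.08×(128−60) = 60 + 5.44 = 65.44 → 65
  G: 250 − 9.76 = 240.24 → 240
  B: 184 + 0.08×(128−184) = 184 − 4.48 = 179.52 → 180
rgb(65, 240, 180) = #41f0b4.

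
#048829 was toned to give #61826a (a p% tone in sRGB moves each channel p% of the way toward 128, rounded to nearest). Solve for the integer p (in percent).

75%

#048829 is rgb(4, 136, 41); #61826a is rgb(97, 130, 106).
On the R channel (widest range): 97 ≈ 4 + (p/100)(128 − 4), so p ≈ 100×(97 − 4)/(128 − 4) = 9300/124 = 75.00.
p = 75 reproduces all three channels after rounding.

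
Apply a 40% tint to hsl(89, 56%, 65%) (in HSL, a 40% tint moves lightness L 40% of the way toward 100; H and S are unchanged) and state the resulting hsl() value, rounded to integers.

L moves 40% from 65 toward 100: 65 + 14 = 79 → 79.
H and S are unchanged.

hsl(89, 56%, 79%)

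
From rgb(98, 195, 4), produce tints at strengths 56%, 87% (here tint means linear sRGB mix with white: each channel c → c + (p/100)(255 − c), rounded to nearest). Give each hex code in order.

56%: (98 + 87.92 = 185.92→186, 195 + 33.6 = 228.6→229, 4 + 140.56 = 144.56→145) → #BAE591
87%: (98 + 136.59 = 234.59→235, 195 + 52.2 = 247.2→247, 4 + 218.37 = 222.37→222) → #EBF7DE

#BAE591, #EBF7DE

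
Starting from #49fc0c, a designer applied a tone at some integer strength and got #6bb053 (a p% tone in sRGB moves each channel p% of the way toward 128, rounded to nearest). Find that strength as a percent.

61%

#49fc0c is rgb(73, 252, 12); #6bb053 is rgb(107, 176, 83).
On the G channel (widest range): 176 ≈ 252 + (p/100)(128 − 252), so p ≈ 100×(176 − 252)/(128 − 252) = -7600/-124 = 61.29.
p = 61 reproduces all three channels after rounding.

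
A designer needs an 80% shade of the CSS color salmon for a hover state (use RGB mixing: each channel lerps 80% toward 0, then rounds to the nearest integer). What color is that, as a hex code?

#321a17

CSS salmon is rgb(250, 128, 114).
Per channel, c → c + 0.8(0 − c):
  R: 250 + 0.8×(0−250) = 250 − 200 = 50 → 50
  G: 128 + 0.8×(0−128) = 128 − 102.4 = 25.6 → 26
  B: 114 − 91.2 = 22.8 → 23
rgb(50, 26, 23) = #321a17.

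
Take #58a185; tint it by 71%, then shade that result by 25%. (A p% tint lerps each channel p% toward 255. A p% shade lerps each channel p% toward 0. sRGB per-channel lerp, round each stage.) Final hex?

#58a185 is rgb(88, 161, 133).
Per channel, c → c + 0.71(255 − c):
  R: 88 + 0.71×(255−88) = 88 + 118.57 = 206.57 → 207
  G: 161 + 0.71×(255−161) = 161 + 66.74 = 227.74 → 228
  B: 133 + 86.62 = 219.62 → 220
After the tint: rgb(207, 228, 220) = #cfe4dc.
Lerp each channel 25% toward 0:
  R: 207 + 0.25×(0−207) = 207 − 51.75 = 155.25 → 155
  G: 228 + 0.25×(0−228) = 228 − 57 = 171 → 171
  B: 220 + 0.25×(0−220) = 220 − 55 = 165 → 165
rgb(155, 171, 165) = #9baba5.

#9baba5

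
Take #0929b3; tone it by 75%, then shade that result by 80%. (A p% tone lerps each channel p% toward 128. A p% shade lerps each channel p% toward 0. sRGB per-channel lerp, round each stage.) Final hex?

#14151c

#0929b3 is rgb(9, 41, 179).
Lerp each channel 75% toward 128:
  R: 9 + 0.75×(128−9) = 9 + 89.25 = 98.25 → 98
  G: 41 + 65.25 = 106.25 → 106
  B: 179 + 0.75×(128−179) = 179 − 38.25 = 140.75 → 141
After the tone: rgb(98, 106, 141) = #626a8d.
Per channel, c → c + 0.8(0 − c):
  R: 98 − 78.4 = 19.6 → 20
  G: 106 − 84.8 = 21.2 → 21
  B: 141 + 0.8×(0−141) = 141 − 112.8 = 28.2 → 28
rgb(20, 21, 28) = #14151c.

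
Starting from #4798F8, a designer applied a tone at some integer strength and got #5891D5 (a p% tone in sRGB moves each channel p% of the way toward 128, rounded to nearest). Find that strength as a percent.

#4798F8 is rgb(71, 152, 248); #5891D5 is rgb(88, 145, 213).
On the B channel (widest range): 213 ≈ 248 + (p/100)(128 − 248), so p ≈ 100×(213 − 248)/(128 − 248) = -3500/-120 = 29.17.
p = 29 reproduces all three channels after rounding.

29%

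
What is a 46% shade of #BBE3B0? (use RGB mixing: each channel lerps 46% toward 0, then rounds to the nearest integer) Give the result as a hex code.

#657B5F

#BBE3B0 is rgb(187, 227, 176).
Per channel, c → c + 0.46(0 − c):
  R: 187 + 0.46×(0−187) = 187 − 86.02 = 100.98 → 101
  G: 227 + 0.46×(0−227) = 227 − 104.42 = 122.58 → 123
  B: 176 + 0.46×(0−176) = 176 − 80.96 = 95.04 → 95
rgb(101, 123, 95) = #657B5F.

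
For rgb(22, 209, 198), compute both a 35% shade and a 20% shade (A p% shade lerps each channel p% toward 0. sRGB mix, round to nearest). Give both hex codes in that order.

#0e8881, #12a79e

35% shade:
  R: 22 + 0.35×(0−22) = 22 − 7.7 = 14.3 → 14
  G: 209 − 73.15 = 135.85 → 136
  B: 198 + 0.35×(0−198) = 198 − 69.3 = 128.7 → 129
  → #0e8881
20% shade:
  R: 22 + 0.2×(0−22) = 22 − 4.4 = 17.6 → 18
  G: 209 − 41.8 = 167.2 → 167
  B: 198 + 0.2×(0−198) = 198 − 39.6 = 158.4 → 158
  → #12a79e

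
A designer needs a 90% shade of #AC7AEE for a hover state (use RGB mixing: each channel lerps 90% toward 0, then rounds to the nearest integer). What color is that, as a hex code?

#AC7AEE is rgb(172, 122, 238).
A 90% shade moves each channel 90% toward 0:
  R: 172 − 154.8 = 17.2 → 17
  G: 122 − 109.8 = 12.2 → 12
  B: 238 − 214.2 = 23.8 → 24
rgb(17, 12, 24) = #110C18.

#110C18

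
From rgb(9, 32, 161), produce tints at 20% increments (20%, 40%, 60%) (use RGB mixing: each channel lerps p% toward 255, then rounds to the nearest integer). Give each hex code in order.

20%: (9 + 49.2 = 58.2→58, 32 + 44.6 = 76.6→77, 161 + 18.8 = 179.8→180) → #3a4db4
40%: (9 + 98.4 = 107.4→107, 32 + 89.2 = 121.2→121, 161 + 37.6 = 198.6→199) → #6b79c7
60%: (9 + 147.6 = 156.6→157, 32 + 133.8 = 165.8→166, 161 + 56.4 = 217.4→217) → #9da6d9

#3a4db4, #6b79c7, #9da6d9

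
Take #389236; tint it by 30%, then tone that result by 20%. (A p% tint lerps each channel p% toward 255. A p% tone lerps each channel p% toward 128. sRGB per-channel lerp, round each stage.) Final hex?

#76a975

#389236 is rgb(56, 146, 54).
Lerp each channel 30% toward 255:
  R: 56 + 59.7 = 115.7 → 116
  G: 146 + 32.7 = 178.7 → 179
  B: 54 + 0.3×(255−54) = 54 + 60.3 = 114.3 → 114
After the tint: rgb(116, 179, 114) = #74b372.
Lerp each channel 20% toward 128:
  R: 116 + 0.2×(128−116) = 116 + 2.4 = 118.4 → 118
  G: 179 − 10.2 = 168.8 → 169
  B: 114 + 0.2×(128−114) = 114 + 2.8 = 116.8 → 117
rgb(118, 169, 117) = #76a975.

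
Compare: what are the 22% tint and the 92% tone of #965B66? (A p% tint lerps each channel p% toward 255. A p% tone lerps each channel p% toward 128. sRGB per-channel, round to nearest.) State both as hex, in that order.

#AD7F88, #827D7E

#965B66 is rgb(150, 91, 102).
22% tint:
  R: 150 + 0.22×(255−150) = 150 + 23.1 = 173.1 → 173
  G: 91 + 36.08 = 127.08 → 127
  B: 102 + 33.66 = 135.66 → 136
  → #AD7F88
92% tone:
  R: 150 + 0.92×(128−150) = 150 − 20.24 = 129.76 → 130
  G: 91 + 0.92×(128−91) = 91 + 34.04 = 125.04 → 125
  B: 102 + 0.92×(128−102) = 102 + 23.92 = 125.92 → 126
  → #827D7E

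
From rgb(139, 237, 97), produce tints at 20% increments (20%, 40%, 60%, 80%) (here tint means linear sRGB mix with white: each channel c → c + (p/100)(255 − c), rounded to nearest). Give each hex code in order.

#A2F181, #B9F4A0, #D1F8C0, #E8FBDF

20%: (139 + 23.2 = 162.2→162, 237 + 3.6 = 240.6→241, 97 + 31.6 = 128.6→129) → #A2F181
40%: (139 + 46.4 = 185.4→185, 237 + 7.2 = 244.2→244, 97 + 63.2 = 160.2→160) → #B9F4A0
60%: (139 + 69.6 = 208.6→209, 237 + 10.8 = 247.8→248, 97 + 94.8 = 191.8→192) → #D1F8C0
80%: (139 + 92.8 = 231.8→232, 237 + 14.4 = 251.4→251, 97 + 126.4 = 223.4→223) → #E8FBDF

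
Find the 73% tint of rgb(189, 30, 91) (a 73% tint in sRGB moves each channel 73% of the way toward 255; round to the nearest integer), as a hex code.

A 73% tint moves each channel 73% toward 255:
  R: 189 + 0.73×(255−189) = 189 + 48.18 = 237.18 → 237
  G: 30 + 0.73×(255−30) = 30 + 164.25 = 194.25 → 194
  B: 91 + 0.73×(255−91) = 91 + 119.72 = 210.72 → 211
rgb(237, 194, 211) = #edc2d3.

#edc2d3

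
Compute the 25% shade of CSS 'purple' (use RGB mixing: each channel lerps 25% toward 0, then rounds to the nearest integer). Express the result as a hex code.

#600060

CSS purple is rgb(128, 0, 128).
A 25% shade moves each channel 25% toward 0:
  R: 128 + 0.25×(0−128) = 128 − 32 = 96 → 96
  G: 0 + 0.25×(0−0) = 0 + 0 = 0 → 0
  B: 128 − 32 = 96 → 96
rgb(96, 0, 96) = #600060.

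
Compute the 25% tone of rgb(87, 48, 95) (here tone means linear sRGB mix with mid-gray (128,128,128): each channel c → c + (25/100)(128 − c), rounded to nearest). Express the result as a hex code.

#614467

A 25% tone moves each channel 25% toward 128:
  R: 87 + 0.25×(128−87) = 87 + 10.25 = 97.25 → 97
  G: 48 + 20 = 68 → 68
  B: 95 + 0.25×(128−95) = 95 + 8.25 = 103.25 → 103
rgb(97, 68, 103) = #614467.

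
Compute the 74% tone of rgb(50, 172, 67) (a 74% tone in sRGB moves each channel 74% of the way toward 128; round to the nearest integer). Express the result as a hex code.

#6C8B70

Lerp each channel 74% toward 128:
  R: 50 + 57.72 = 107.72 → 108
  G: 172 − 32.56 = 139.44 → 139
  B: 67 + 0.74×(128−67) = 67 + 45.14 = 112.14 → 112
rgb(108, 139, 112) = #6C8B70.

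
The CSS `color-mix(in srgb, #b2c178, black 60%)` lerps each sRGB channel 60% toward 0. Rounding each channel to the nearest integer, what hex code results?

#474d30

#b2c178 is rgb(178, 193, 120).
Lerp each channel 60% toward 0:
  R: 178 + 0.6×(0−178) = 178 − 106.8 = 71.2 → 71
  G: 193 − 115.8 = 77.2 → 77
  B: 120 + 0.6×(0−120) = 120 − 72 = 48 → 48
rgb(71, 77, 48) = #474d30.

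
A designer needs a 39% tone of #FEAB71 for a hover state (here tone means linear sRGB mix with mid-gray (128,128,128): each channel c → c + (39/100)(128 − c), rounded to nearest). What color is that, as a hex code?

#FEAB71 is rgb(254, 171, 113).
Per channel, c → c + 0.39(128 − c):
  R: 254 − 49.14 = 204.86 → 205
  G: 171 + 0.39×(128−171) = 171 − 16.77 = 154.23 → 154
  B: 113 + 0.39×(128−113) = 113 + 5.85 = 118.85 → 119
rgb(205, 154, 119) = #CD9A77.

#CD9A77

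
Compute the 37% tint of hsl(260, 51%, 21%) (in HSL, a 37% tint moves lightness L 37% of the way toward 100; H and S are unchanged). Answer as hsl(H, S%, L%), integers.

hsl(260, 51%, 50%)

L moves 37% from 21 toward 100: 21 + 29.23 = 50.23 → 50.
H and S are unchanged.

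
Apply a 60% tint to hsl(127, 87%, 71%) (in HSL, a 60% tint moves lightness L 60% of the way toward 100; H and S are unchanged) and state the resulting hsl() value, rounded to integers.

hsl(127, 87%, 88%)

L moves 60% from 71 toward 100: 71 + 17.4 = 88.4 → 88.
H and S are unchanged.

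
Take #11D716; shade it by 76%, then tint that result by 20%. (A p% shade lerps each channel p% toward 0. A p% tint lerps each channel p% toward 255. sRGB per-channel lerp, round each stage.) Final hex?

#11D716 is rgb(17, 215, 22).
Lerp each channel 76% toward 0:
  R: 17 − 12.92 = 4.08 → 4
  G: 215 − 163.4 = 51.6 → 52
  B: 22 + 0.76×(0−22) = 22 − 16.72 = 5.28 → 5
After the shade: rgb(4, 52, 5) = #043405.
Per channel, c → c + 0.2(255 − c):
  R: 4 + 50.2 = 54.2 → 54
  G: 52 + 40.6 = 92.6 → 93
  B: 5 + 50 = 55 → 55
rgb(54, 93, 55) = #365D37.

#365D37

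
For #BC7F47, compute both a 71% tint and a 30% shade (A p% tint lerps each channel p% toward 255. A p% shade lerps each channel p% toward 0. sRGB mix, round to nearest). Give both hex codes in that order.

#ECDACA, #845932

#BC7F47 is rgb(188, 127, 71).
71% tint:
  R: 188 + 0.71×(255−188) = 188 + 47.57 = 235.57 → 236
  G: 127 + 0.71×(255−127) = 127 + 90.88 = 217.88 → 218
  B: 71 + 130.64 = 201.64 → 202
  → #ECDACA
30% shade:
  R: 188 − 56.4 = 131.6 → 132
  G: 127 − 38.1 = 88.9 → 89
  B: 71 − 21.3 = 49.7 → 50
  → #845932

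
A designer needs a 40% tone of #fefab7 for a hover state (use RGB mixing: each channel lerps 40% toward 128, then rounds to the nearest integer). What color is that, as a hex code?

#ccc9a1

#fefab7 is rgb(254, 250, 183).
Lerp each channel 40% toward 128:
  R: 254 − 50.4 = 203.6 → 204
  G: 250 − 48.8 = 201.2 → 201
  B: 183 + 0.4×(128−183) = 183 − 22 = 161 → 161
rgb(204, 201, 161) = #ccc9a1.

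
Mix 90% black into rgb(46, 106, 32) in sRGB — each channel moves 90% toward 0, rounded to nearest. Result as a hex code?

A 90% shade moves each channel 90% toward 0:
  R: 46 − 41.4 = 4.6 → 5
  G: 106 + 0.9×(0−106) = 106 − 95.4 = 10.6 → 11
  B: 32 + 0.9×(0−32) = 32 − 28.8 = 3.2 → 3
rgb(5, 11, 3) = #050B03.

#050B03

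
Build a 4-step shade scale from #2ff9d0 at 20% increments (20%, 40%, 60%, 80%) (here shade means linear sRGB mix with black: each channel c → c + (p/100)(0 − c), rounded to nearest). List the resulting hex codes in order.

#26c7a6, #1c957d, #136453, #09322a

#2ff9d0 is rgb(47, 249, 208).
20%: (47 − 9.4 = 37.6→38, 249 − 49.8 = 199.2→199, 208 − 41.6 = 166.4→166) → #26c7a6
40%: (47 − 18.8 = 28.2→28, 249 − 99.6 = 149.4→149, 208 − 83.2 = 124.8→125) → #1c957d
60%: (47 − 28.2 = 18.8→19, 249 − 149.4 = 99.6→100, 208 − 124.8 = 83.2→83) → #136453
80%: (47 − 37.6 = 9.4→9, 249 − 199.2 = 49.8→50, 208 − 166.4 = 41.6→42) → #09322a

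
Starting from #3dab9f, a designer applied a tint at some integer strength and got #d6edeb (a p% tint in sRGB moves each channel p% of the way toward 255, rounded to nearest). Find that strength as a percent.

79%

#3dab9f is rgb(61, 171, 159); #d6edeb is rgb(214, 237, 235).
On the R channel (widest range): 214 ≈ 61 + (p/100)(255 − 61), so p ≈ 100×(214 − 61)/(255 − 61) = 15300/194 = 78.87.
p = 79 reproduces all three channels after rounding.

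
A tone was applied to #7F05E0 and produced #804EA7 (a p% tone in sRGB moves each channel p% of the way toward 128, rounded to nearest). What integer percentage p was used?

#7F05E0 is rgb(127, 5, 224); #804EA7 is rgb(128, 78, 167).
On the G channel (widest range): 78 ≈ 5 + (p/100)(128 − 5), so p ≈ 100×(78 − 5)/(128 − 5) = 7300/123 = 59.35.
p = 59 reproduces all three channels after rounding.

59%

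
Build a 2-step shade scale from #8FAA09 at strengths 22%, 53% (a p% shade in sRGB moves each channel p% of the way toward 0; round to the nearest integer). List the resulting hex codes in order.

#708507, #435004

#8FAA09 is rgb(143, 170, 9).
22%: (143 − 31.46 = 111.54→112, 170 − 37.4 = 132.6→133, 9 − 1.98 = 7.02→7) → #708507
53%: (143 − 75.79 = 67.21→67, 170 − 90.1 = 79.9→80, 9 − 4.77 = 4.23→4) → #435004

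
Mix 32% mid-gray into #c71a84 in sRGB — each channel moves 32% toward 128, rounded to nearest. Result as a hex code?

#c71a84 is rgb(199, 26, 132).
Per channel, c → c + 0.32(128 − c):
  R: 199 − 22.72 = 176.28 → 176
  G: 26 + 32.64 = 58.64 → 59
  B: 132 + 0.32×(128−132) = 132 − 1.28 = 130.72 → 131
rgb(176, 59, 131) = #b03b83.

#b03b83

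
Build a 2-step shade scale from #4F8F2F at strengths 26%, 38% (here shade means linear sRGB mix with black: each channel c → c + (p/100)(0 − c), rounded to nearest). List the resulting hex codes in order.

#4F8F2F is rgb(79, 143, 47).
26%: (79 − 20.54 = 58.46→58, 143 − 37.18 = 105.82→106, 47 − 12.22 = 34.78→35) → #3A6A23
38%: (79 − 30.02 = 48.98→49, 143 − 54.34 = 88.66→89, 47 − 17.86 = 29.14→29) → #31591D

#3A6A23, #31591D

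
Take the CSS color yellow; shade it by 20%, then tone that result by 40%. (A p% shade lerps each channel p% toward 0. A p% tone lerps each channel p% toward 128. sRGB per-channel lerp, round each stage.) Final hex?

#AEAE33

CSS yellow is rgb(255, 255, 0).
Per channel, c → c + 0.2(0 − c):
  R: 255 + 0.2×(0−255) = 255 − 51 = 204 → 204
  G: 255 − 51 = 204 → 204
  B: 0 + 0 = 0 → 0
After the shade: rgb(204, 204, 0) = #CCCC00.
Lerp each channel 40% toward 128:
  R: 204 + 0.4×(128−204) = 204 − 30.4 = 173.6 → 174
  G: 204 + 0.4×(128−204) = 204 − 30.4 = 173.6 → 174
  B: 0 + 51.2 = 51.2 → 51
rgb(174, 174, 51) = #AEAE33.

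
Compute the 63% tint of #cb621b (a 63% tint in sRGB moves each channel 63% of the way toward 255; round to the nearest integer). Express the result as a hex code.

#ecc5ab

#cb621b is rgb(203, 98, 27).
Per channel, c → c + 0.63(255 − c):
  R: 203 + 0.63×(255−203) = 203 + 32.76 = 235.76 → 236
  G: 98 + 0.63×(255−98) = 98 + 98.91 = 196.91 → 197
  B: 27 + 0.63×(255−27) = 27 + 143.64 = 170.64 → 171
rgb(236, 197, 171) = #ecc5ab.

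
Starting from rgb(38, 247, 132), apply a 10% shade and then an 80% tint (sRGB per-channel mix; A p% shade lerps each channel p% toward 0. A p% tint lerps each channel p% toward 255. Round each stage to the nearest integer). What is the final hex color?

#D3F8E4

Per channel, c → c + 0.1(0 − c):
  R: 38 − 3.8 = 34.2 → 34
  G: 247 + 0.1×(0−247) = 247 − 24.7 = 222.3 → 222
  B: 132 − 13.2 = 118.8 → 119
After the shade: rgb(34, 222, 119) = #22DE77.
An 80% tint moves each channel 80% toward 255:
  R: 34 + 176.8 = 210.8 → 211
  G: 222 + 26.4 = 248.4 → 248
  B: 119 + 0.8×(255−119) = 119 + 108.8 = 227.8 → 228
rgb(211, 248, 228) = #D3F8E4.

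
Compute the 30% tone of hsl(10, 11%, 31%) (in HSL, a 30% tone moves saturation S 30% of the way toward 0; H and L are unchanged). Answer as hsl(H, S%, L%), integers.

S moves 30% from 11 toward 0: 11 − 3.3 = 7.7 → 8.
H and L are unchanged.

hsl(10, 8%, 31%)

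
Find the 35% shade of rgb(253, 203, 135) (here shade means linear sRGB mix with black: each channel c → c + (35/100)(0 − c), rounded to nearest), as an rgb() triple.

rgb(164, 132, 88)

Lerp each channel 35% toward 0:
  R: 253 − 88.55 = 164.45 → 164
  G: 203 + 0.35×(0−203) = 203 − 71.05 = 131.95 → 132
  B: 135 + 0.35×(0−135) = 135 − 47.25 = 87.75 → 88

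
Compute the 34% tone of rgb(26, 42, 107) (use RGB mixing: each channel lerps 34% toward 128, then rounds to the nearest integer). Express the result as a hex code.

#3D4772

Lerp each channel 34% toward 128:
  R: 26 + 0.34×(128−26) = 26 + 34.68 = 60.68 → 61
  G: 42 + 29.24 = 71.24 → 71
  B: 107 + 7.14 = 114.14 → 114
rgb(61, 71, 114) = #3D4772.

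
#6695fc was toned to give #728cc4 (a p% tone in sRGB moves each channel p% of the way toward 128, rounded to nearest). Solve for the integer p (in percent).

#6695fc is rgb(102, 149, 252); #728cc4 is rgb(114, 140, 196).
On the B channel (widest range): 196 ≈ 252 + (p/100)(128 − 252), so p ≈ 100×(196 − 252)/(128 − 252) = -5600/-124 = 45.16.
p = 45 reproduces all three channels after rounding.

45%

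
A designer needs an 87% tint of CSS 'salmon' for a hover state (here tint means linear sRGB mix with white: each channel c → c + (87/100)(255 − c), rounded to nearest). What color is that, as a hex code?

#FEEEED

CSS salmon is rgb(250, 128, 114).
An 87% tint moves each channel 87% toward 255:
  R: 250 + 4.35 = 254.35 → 254
  G: 128 + 0.87×(255−128) = 128 + 110.49 = 238.49 → 238
  B: 114 + 122.67 = 236.67 → 237
rgb(254, 238, 237) = #FEEEED.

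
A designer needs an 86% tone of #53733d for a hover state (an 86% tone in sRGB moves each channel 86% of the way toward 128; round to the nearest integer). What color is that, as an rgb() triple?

#53733d is rgb(83, 115, 61).
An 86% tone moves each channel 86% toward 128:
  R: 83 + 0.86×(128−83) = 83 + 38.7 = 121.7 → 122
  G: 115 + 0.86×(128−115) = 115 + 11.18 = 126.18 → 126
  B: 61 + 0.86×(128−61) = 61 + 57.62 = 118.62 → 119

rgb(122, 126, 119)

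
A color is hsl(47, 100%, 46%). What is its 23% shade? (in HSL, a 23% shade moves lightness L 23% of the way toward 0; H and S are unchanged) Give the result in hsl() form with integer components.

hsl(47, 100%, 35%)

L moves 23% from 46 toward 0: 46 − 10.58 = 35.42 → 35.
H and S are unchanged.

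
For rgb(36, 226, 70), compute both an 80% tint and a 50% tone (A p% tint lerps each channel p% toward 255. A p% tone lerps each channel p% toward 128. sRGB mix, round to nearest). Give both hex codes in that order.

#d3f9da, #52b163

80% tint:
  R: 36 + 0.8×(255−36) = 36 + 175.2 = 211.2 → 211
  G: 226 + 23.2 = 249.2 → 249
  B: 70 + 148 = 218 → 218
  → #d3f9da
50% tone:
  R: 36 + 46 = 82 → 82
  G: 226 + 0.5×(128−226) = 226 − 49 = 177 → 177
  B: 70 + 0.5×(128−70) = 70 + 29 = 99 → 99
  → #52b163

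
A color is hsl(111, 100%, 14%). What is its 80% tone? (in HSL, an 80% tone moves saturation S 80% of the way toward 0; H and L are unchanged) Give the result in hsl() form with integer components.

S moves 80% from 100 toward 0: 100 − 80 = 20 → 20.
H and L are unchanged.

hsl(111, 20%, 14%)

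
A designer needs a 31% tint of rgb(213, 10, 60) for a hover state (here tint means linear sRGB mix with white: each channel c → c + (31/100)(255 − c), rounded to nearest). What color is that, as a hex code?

Per channel, c → c + 0.31(255 − c):
  R: 213 + 0.31×(255−213) = 213 + 13.02 = 226.02 → 226
  G: 10 + 0.31×(255−10) = 10 + 75.95 = 85.95 → 86
  B: 60 + 0.31×(255−60) = 60 + 60.45 = 120.45 → 120
rgb(226, 86, 120) = #e25678.

#e25678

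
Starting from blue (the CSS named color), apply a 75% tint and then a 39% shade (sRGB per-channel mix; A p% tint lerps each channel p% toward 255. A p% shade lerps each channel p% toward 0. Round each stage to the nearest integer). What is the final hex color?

CSS blue is rgb(0, 0, 255).
A 75% tint moves each channel 75% toward 255:
  R: 0 + 0.75×(255−0) = 0 + 191.25 = 191.25 → 191
  G: 0 + 0.75×(255−0) = 0 + 191.25 = 191.25 → 191
  B: 255 + 0.75×(255−255) = 255 + 0 = 255 → 255
After the tint: rgb(191, 191, 255) = #bfbfff.
Lerp each channel 39% toward 0:
  R: 191 − 74.49 = 116.51 → 117
  G: 191 − 74.49 = 116.51 → 117
  B: 255 − 99.45 = 155.55 → 156
rgb(117, 117, 156) = #75759c.

#75759c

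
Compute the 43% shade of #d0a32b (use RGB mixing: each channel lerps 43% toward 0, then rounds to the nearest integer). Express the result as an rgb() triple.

rgb(119, 93, 25)

#d0a32b is rgb(208, 163, 43).
Per channel, c → c + 0.43(0 − c):
  R: 208 − 89.44 = 118.56 → 119
  G: 163 + 0.43×(0−163) = 163 − 70.09 = 92.91 → 93
  B: 43 + 0.43×(0−43) = 43 − 18.49 = 24.51 → 25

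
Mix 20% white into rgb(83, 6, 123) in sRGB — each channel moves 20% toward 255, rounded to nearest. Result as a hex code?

A 20% tint moves each channel 20% toward 255:
  R: 83 + 0.2×(255−83) = 83 + 34.4 = 117.4 → 117
  G: 6 + 49.8 = 55.8 → 56
  B: 123 + 0.2×(255−123) = 123 + 26.4 = 149.4 → 149
rgb(117, 56, 149) = #753895.

#753895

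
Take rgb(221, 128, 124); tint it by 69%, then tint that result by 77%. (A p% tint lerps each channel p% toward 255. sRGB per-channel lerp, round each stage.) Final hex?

A 69% tint moves each channel 69% toward 255:
  R: 221 + 23.46 = 244.46 → 244
  G: 128 + 87.63 = 215.63 → 216
  B: 124 + 0.69×(255−124) = 124 + 90.39 = 214.39 → 214
After the tint: rgb(244, 216, 214) = #F4D8D6.
A 77% tint moves each channel 77% toward 255:
  R: 244 + 0.77×(255−244) = 244 + 8.47 = 252.47 → 252
  G: 216 + 0.77×(255−216) = 216 + 30.03 = 246.03 → 246
  B: 214 + 0.77×(255−214) = 214 + 31.57 = 245.57 → 246
rgb(252, 246, 246) = #FCF6F6.

#FCF6F6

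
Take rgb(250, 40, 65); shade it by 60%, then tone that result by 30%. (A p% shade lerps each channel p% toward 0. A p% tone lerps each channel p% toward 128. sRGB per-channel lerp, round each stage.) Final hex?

#6c3239

A 60% shade moves each channel 60% toward 0:
  R: 250 + 0.6×(0−250) = 250 − 150 = 100 → 100
  G: 40 − 24 = 16 → 16
  B: 65 + 0.6×(0−65) = 65 − 39 = 26 → 26
After the shade: rgb(100, 16, 26) = #64101a.
Per channel, c → c + 0.3(128 − c):
  R: 100 + 8.4 = 108.4 → 108
  G: 16 + 0.3×(128−16) = 16 + 33.6 = 49.6 → 50
  B: 26 + 30.6 = 56.6 → 57
rgb(108, 50, 57) = #6c3239.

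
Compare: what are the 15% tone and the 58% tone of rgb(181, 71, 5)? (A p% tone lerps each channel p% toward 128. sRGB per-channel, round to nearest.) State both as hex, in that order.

15% tone:
  R: 181 − 7.95 = 173.05 → 173
  G: 71 + 0.15×(128−71) = 71 + 8.55 = 79.55 → 80
  B: 5 + 18.45 = 23.45 → 23
  → #AD5017
58% tone:
  R: 181 + 0.58×(128−181) = 181 − 30.74 = 150.26 → 150
  G: 71 + 0.58×(128−71) = 71 + 33.06 = 104.06 → 104
  B: 5 + 71.34 = 76.34 → 76
  → #96684C

#AD5017, #96684C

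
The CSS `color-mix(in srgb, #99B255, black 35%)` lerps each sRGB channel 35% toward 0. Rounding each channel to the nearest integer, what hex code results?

#99B255 is rgb(153, 178, 85).
A 35% shade moves each channel 35% toward 0:
  R: 153 + 0.35×(0−153) = 153 − 53.55 = 99.45 → 99
  G: 178 + 0.35×(0−178) = 178 − 62.3 = 115.7 → 116
  B: 85 + 0.35×(0−85) = 85 − 29.75 = 55.25 → 55
rgb(99, 116, 55) = #637437.

#637437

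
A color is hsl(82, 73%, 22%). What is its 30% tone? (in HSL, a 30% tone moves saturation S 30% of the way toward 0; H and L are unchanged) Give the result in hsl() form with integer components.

hsl(82, 51%, 22%)

S moves 30% from 73 toward 0: 73 − 21.9 = 51.1 → 51.
H and L are unchanged.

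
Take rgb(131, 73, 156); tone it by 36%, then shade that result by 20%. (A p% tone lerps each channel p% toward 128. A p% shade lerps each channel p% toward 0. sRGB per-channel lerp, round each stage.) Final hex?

#684a75

A 36% tone moves each channel 36% toward 128:
  R: 131 − 1.08 = 129.92 → 130
  G: 73 + 19.8 = 92.8 → 93
  B: 156 + 0.36×(128−156) = 156 − 10.08 = 145.92 → 146
After the tone: rgb(130, 93, 146) = #825d92.
Per channel, c → c + 0.2(0 − c):
  R: 130 + 0.2×(0−130) = 130 − 26 = 104 → 104
  G: 93 − 18.6 = 74.4 → 74
  B: 146 + 0.2×(0−146) = 146 − 29.2 = 116.8 → 117
rgb(104, 74, 117) = #684a75.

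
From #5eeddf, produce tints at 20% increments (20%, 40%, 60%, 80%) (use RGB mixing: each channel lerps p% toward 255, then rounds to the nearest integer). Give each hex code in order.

#5eeddf is rgb(94, 237, 223).
20%: (94 + 32.2 = 126.2→126, 237 + 3.6 = 240.6→241, 223 + 6.4 = 229.4→229) → #7ef1e5
40%: (94 + 64.4 = 158.4→158, 237 + 7.2 = 244.2→244, 223 + 12.8 = 235.8→236) → #9ef4ec
60%: (94 + 96.6 = 190.6→191, 237 + 10.8 = 247.8→248, 223 + 19.2 = 242.2→242) → #bff8f2
80%: (94 + 128.8 = 222.8→223, 237 + 14.4 = 251.4→251, 223 + 25.6 = 248.6→249) → #dffbf9

#7ef1e5, #9ef4ec, #bff8f2, #dffbf9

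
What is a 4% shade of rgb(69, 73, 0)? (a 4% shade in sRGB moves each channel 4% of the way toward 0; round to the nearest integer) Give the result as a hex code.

Per channel, c → c + 0.04(0 − c):
  R: 69 − 2.76 = 66.24 → 66
  G: 73 − 2.92 = 70.08 → 70
  B: 0 + 0.04×(0−0) = 0 + 0 = 0 → 0
rgb(66, 70, 0) = #424600.

#424600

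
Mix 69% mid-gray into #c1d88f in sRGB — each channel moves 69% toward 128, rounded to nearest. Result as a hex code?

#949b85

#c1d88f is rgb(193, 216, 143).
A 69% tone moves each channel 69% toward 128:
  R: 193 − 44.85 = 148.15 → 148
  G: 216 + 0.69×(128−216) = 216 − 60.72 = 155.28 → 155
  B: 143 − 10.35 = 132.65 → 133
rgb(148, 155, 133) = #949b85.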